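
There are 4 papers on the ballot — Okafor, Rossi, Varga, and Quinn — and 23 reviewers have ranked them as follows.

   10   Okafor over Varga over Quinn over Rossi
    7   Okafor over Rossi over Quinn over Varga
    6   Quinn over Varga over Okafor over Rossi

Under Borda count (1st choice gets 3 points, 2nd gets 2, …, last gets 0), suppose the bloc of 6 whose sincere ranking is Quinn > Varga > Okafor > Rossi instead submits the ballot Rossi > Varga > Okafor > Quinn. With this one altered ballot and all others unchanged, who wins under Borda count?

Okafor

Borda totals with the altered ballot: Okafor 57, Rossi 32, Varga 32, Quinn 17.
The winner is unchanged: still Okafor.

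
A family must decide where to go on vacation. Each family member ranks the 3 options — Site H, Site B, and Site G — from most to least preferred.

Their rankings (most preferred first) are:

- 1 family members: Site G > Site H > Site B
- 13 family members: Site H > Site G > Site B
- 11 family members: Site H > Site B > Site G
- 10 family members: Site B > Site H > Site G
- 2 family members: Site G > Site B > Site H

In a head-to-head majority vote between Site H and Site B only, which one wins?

Site H

Ballots ranking Site H above Site B: 1+13+11 = 25.
Ballots ranking Site B above Site H: 10+2 = 12.
Site H wins the head-to-head, 25–12.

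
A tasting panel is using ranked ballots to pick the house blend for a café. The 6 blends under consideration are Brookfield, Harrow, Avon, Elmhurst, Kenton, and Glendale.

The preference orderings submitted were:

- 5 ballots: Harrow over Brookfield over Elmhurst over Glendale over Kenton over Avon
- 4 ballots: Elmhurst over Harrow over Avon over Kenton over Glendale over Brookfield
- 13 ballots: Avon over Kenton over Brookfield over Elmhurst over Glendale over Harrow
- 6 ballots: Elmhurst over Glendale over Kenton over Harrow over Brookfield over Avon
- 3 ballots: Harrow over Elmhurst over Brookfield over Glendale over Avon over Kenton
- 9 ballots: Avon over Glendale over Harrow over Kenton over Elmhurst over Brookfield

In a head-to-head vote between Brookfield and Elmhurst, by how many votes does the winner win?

4

Ballots ranking Brookfield above Elmhurst: 5+13 = 18.
Ballots ranking Elmhurst above Brookfield: 4+6+3+9 = 22.
Elmhurst wins 22–18, a margin of 4.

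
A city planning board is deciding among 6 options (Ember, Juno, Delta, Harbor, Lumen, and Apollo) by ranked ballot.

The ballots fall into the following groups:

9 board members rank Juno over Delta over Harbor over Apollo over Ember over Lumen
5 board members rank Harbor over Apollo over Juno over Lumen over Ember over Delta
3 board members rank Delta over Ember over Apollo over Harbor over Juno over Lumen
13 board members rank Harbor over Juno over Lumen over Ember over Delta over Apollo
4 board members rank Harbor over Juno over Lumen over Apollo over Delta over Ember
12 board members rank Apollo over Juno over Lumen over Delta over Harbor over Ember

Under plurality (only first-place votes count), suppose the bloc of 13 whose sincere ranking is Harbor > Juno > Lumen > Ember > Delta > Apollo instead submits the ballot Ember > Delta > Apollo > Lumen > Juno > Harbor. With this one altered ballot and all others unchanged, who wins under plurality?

First-place totals with the altered ballot: Ember 13, Juno 9, Delta 3, Harbor 9, Lumen 0, Apollo 12.
The switch changes the winner from Harbor to Ember.

Ember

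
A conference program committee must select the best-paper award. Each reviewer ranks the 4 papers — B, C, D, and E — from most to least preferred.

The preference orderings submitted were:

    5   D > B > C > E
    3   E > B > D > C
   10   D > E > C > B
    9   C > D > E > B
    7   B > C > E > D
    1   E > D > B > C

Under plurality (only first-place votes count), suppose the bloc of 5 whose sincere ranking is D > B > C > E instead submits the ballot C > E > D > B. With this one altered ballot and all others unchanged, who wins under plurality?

C

First-place totals with the altered ballot: B 7, C 14, D 10, E 4.
The switch changes the winner from D to C.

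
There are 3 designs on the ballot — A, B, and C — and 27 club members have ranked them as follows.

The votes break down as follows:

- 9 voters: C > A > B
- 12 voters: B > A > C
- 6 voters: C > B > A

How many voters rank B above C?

Ballots ranking B above C: 12.
Ballots ranking C above B: 9+6 = 15.
So 12 of 27 voters prefer B to C.

12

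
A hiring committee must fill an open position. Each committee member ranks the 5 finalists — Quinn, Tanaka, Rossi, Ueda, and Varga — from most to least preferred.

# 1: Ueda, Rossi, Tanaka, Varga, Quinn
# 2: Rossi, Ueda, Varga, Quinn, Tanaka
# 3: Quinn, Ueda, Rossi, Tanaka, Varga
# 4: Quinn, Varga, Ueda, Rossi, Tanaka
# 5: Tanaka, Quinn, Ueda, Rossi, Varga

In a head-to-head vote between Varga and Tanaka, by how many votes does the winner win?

Ballots ranking Varga above Tanaka: 2.
Ballots ranking Tanaka above Varga: 3.
Tanaka wins 3–2, a margin of 1.

1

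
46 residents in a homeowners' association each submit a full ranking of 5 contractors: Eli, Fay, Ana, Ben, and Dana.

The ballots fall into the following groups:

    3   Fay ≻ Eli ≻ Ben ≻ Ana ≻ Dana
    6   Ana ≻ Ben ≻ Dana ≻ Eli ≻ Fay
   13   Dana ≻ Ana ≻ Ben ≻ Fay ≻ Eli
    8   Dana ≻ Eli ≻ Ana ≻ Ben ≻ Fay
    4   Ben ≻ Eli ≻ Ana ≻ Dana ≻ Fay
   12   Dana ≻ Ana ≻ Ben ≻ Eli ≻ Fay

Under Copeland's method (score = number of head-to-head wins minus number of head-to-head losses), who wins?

Pairwise results:
  Eli vs Fay: Eli wins 30–16.
  Eli vs Ana: Ana wins 31–15.
  Eli vs Ben: Ben wins 35–11.
  Eli vs Dana: Dana wins 39–7.
  Fay vs Ana: Ana wins 43–3.
  Fay vs Ben: Ben wins 43–3.
  Fay vs Dana: Dana wins 43–3.
  Ana vs Ben: Ana wins 39–7.
  Ana vs Dana: Dana wins 33–13.
  Ben vs Dana: Dana wins 33–13.
Copeland scores (wins − losses):
  Eli: 1 − 3 = -2
  Fay: 0 − 4 = -4
  Ana: 3 − 1 = 2
  Ben: 2 − 2 = 0
  Dana: 4 − 0 = 4
Dana has the best Copeland score.

Dana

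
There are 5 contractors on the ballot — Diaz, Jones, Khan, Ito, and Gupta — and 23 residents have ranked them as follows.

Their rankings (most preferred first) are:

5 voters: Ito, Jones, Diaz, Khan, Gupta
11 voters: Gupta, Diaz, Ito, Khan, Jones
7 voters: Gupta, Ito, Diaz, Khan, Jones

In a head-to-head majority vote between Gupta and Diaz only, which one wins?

Ballots ranking Gupta above Diaz: 11+7 = 18.
Ballots ranking Diaz above Gupta: 5.
Gupta wins the head-to-head, 18–5.

Gupta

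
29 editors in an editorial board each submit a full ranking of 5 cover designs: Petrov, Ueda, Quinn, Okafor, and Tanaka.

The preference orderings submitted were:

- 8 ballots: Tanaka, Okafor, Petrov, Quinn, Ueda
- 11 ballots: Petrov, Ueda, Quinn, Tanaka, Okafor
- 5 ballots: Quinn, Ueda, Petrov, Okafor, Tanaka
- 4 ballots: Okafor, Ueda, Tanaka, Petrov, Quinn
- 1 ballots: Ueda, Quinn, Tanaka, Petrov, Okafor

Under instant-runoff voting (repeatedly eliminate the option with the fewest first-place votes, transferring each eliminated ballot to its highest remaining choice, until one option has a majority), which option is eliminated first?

Round 1: Petrov 11, Tanaka 8, Quinn 5, Okafor 4, Ueda 1. Ueda has the fewest and is eliminated.
Round 2: Petrov 11, Tanaka 8, Quinn 6, Okafor 4. Okafor has the fewest and is eliminated.
Round 3: Tanaka 12, Petrov 11, Quinn 6. Quinn has the fewest and is eliminated.
Round 4: Petrov 16, Tanaka 13. Petrov has a majority.

Ueda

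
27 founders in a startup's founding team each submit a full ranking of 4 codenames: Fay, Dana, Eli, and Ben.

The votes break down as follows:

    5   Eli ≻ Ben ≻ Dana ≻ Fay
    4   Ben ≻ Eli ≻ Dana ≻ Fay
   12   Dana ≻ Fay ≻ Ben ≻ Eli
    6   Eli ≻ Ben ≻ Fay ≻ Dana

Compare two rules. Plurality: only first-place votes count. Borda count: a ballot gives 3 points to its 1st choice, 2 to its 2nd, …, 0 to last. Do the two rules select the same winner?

Plurality first-place counts: Fay 0, Dana 12, Eli 11, Ben 4 → Dana.
Borda totals: Fay 30, Dana 45, Eli 41, Ben 46 → Ben.
The two rules disagree: plurality picks Dana, Borda picks Ben.

No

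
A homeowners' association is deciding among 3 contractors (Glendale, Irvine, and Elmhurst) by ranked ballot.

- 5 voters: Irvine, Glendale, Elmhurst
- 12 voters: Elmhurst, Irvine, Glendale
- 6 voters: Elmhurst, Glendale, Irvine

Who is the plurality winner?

Elmhurst

First-place vote totals:
  Glendale: 0
  Irvine: 5
  Elmhurst: 18
Elmhurst has the most first-place votes.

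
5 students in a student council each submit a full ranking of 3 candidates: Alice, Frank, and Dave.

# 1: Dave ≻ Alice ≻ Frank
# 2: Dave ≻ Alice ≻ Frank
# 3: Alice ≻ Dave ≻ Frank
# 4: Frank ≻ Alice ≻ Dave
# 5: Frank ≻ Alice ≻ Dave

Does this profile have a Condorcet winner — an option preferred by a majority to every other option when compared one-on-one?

Head-to-head results (5 voters total):
Alice vs Frank: Alice wins 3–2.
Alice vs Dave: Alice wins 3–2.
Frank vs Dave: Dave wins 3–2.
Alice beats each rival — Frank (3–2), Dave (3–2) — so Alice is the Condorcet winner.

Yes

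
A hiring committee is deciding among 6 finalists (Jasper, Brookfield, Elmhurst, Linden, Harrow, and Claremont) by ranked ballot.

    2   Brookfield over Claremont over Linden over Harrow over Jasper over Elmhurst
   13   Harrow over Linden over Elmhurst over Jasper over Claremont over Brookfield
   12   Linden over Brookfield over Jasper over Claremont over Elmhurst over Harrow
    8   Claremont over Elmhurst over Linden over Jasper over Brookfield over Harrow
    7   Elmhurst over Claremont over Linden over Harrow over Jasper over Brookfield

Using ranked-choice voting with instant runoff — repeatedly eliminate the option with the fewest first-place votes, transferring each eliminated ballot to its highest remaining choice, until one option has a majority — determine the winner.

Round 1: Harrow 13, Linden 12, Claremont 8, Elmhurst 7, Brookfield 2, Jasper 0. Jasper has the fewest and is eliminated.
Round 2: Harrow 13, Linden 12, Claremont 8, Elmhurst 7, Brookfield 2. Brookfield has the fewest and is eliminated.
Round 3: Harrow 13, Linden 12, Claremont 10, Elmhurst 7. Elmhurst has the fewest and is eliminated.
Round 4: Claremont 17, Harrow 13, Linden 12. Linden has the fewest and is eliminated.
Round 5: Claremont 29, Harrow 13. Claremont has a majority.

Claremont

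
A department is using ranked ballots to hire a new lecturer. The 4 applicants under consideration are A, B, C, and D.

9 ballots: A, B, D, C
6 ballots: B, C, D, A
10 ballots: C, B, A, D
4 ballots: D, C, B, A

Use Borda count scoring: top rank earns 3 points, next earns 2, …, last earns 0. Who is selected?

Borda scores:
  A: 9·3 + 6·0 + 10·1 + 4·0 = 37
  B: 9·2 + 6·3 + 10·2 + 4·1 = 60
  C: 9·0 + 6·2 + 10·3 + 4·2 = 50
  D: 9·1 + 6·1 + 10·0 + 4·3 = 27
B has the highest total.

B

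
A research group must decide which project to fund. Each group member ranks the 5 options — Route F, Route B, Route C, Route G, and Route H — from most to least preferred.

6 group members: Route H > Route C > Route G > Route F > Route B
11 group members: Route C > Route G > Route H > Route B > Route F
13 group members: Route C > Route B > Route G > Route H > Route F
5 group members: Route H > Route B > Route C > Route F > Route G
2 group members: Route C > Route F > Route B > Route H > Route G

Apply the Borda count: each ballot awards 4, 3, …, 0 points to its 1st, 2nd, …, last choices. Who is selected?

Route C

Borda scores:
  Route F: 6·1 + 11·0 + 13·0 + 5·1 + 2·3 = 17
  Route B: 6·0 + 11·1 + 13·3 + 5·3 + 2·2 = 69
  Route C: 6·3 + 11·4 + 13·4 + 5·2 + 2·4 = 132
  Route G: 6·2 + 11·3 + 13·2 + 5·0 + 2·0 = 71
  Route H: 6·4 + 11·2 + 13·1 + 5·4 + 2·1 = 81
Route C has the highest total.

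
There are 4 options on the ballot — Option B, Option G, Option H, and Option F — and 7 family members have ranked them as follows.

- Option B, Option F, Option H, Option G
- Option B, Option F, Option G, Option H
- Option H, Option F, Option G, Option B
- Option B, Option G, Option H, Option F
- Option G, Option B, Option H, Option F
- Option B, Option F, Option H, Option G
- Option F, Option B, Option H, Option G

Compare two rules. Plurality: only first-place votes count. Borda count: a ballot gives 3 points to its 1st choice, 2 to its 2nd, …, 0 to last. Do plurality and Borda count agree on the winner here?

Yes

Plurality first-place counts: Option B 4, Option G 1, Option H 1, Option F 1 → Option B.
Borda totals: Option B 16, Option G 7, Option H 8, Option F 11 → Option B.
The two rules agree on Option B.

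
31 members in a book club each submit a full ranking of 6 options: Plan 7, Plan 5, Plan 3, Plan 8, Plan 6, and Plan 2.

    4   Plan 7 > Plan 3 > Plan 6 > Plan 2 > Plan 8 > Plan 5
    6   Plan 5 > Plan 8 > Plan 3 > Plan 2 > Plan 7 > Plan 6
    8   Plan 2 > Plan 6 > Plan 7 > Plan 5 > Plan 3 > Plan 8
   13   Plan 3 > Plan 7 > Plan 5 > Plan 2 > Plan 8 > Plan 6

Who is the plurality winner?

Plan 3

First-place vote totals:
  Plan 7: 4
  Plan 5: 6
  Plan 3: 13
  Plan 8: 0
  Plan 6: 0
  Plan 2: 8
Plan 3 has the most first-place votes.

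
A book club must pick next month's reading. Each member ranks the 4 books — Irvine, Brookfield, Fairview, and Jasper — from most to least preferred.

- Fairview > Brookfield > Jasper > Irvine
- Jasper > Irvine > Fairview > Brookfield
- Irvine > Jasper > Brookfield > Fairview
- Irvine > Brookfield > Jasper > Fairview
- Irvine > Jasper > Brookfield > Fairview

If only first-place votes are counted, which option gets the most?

Irvine

First-place vote totals:
  Irvine: 3
  Brookfield: 0
  Fairview: 1
  Jasper: 1
Irvine has the most first-place votes.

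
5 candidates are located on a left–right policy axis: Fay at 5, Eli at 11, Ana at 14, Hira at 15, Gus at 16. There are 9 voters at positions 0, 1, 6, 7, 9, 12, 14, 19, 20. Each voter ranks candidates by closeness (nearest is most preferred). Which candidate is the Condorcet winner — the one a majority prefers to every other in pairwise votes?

Eli

With single-peaked preferences on a line, the Condorcet winner is the candidate closest to the median voter.
The median voter (position 9) is closest to Eli at 11.
Check: Eli vs Ana — voters closer to Eli: 6 of 9.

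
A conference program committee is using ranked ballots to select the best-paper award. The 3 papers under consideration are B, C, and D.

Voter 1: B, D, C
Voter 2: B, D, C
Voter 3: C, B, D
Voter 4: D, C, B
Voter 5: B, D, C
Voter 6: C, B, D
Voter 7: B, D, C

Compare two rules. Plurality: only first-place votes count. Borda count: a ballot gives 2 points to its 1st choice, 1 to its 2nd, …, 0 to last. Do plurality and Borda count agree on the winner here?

Plurality first-place counts: B 4, C 2, D 1 → B.
Borda totals: B 10, C 5, D 6 → B.
The two rules agree on B.

Yes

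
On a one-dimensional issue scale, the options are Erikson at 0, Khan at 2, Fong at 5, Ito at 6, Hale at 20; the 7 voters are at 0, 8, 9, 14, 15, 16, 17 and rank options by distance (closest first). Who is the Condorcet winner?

Hale

With single-peaked preferences on a line, the Condorcet winner is the candidate closest to the median voter.
The median voter (position 14) is closest to Hale at 20.
Check: Hale vs Erikson — voters closer to Hale: 4 of 7.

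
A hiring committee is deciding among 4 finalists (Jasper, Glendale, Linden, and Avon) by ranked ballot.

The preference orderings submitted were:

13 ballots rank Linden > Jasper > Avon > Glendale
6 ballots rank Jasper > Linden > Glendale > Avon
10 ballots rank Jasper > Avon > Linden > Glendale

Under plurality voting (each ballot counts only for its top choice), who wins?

First-place vote totals:
  Jasper: 16
  Glendale: 0
  Linden: 13
  Avon: 0
Jasper has the most first-place votes.

Jasper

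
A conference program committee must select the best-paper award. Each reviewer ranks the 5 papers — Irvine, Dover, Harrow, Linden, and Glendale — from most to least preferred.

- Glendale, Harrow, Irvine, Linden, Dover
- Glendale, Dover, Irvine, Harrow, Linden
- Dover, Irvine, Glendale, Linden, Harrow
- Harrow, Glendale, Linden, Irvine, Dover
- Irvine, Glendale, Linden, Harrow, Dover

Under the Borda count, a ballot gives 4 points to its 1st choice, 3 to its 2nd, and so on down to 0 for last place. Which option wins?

Glendale

Borda scores:
  Irvine: 2 + 2 + 3 + 1 + 4 = 12
  Dover: 0 + 3 + 4 + 0 + 0 = 7
  Harrow: 3 + 1 + 0 + 4 + 1 = 9
  Linden: 1 + 0 + 1 + 2 + 2 = 6
  Glendale: 4 + 4 + 2 + 3 + 3 = 16
Glendale has the highest total.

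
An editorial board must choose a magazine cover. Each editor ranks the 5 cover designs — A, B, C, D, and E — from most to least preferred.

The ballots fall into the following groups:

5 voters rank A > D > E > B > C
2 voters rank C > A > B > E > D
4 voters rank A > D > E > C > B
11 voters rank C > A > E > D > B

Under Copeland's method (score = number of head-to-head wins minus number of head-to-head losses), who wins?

C

Pairwise results:
  A vs B: A wins 22–0.
  A vs C: C wins 13–9.
  A vs D: A wins 22–0.
  A vs E: A wins 22–0.
  B vs C: C wins 17–5.
  B vs D: D wins 20–2.
  B vs E: E wins 20–2.
  C vs D: C wins 13–9.
  C vs E: C wins 13–9.
  D vs E: E wins 13–9.
Copeland scores (wins − losses):
  A: 3 − 1 = 2
  B: 0 − 4 = -4
  C: 4 − 0 = 4
  D: 1 − 3 = -2
  E: 2 − 2 = 0
C has the best Copeland score.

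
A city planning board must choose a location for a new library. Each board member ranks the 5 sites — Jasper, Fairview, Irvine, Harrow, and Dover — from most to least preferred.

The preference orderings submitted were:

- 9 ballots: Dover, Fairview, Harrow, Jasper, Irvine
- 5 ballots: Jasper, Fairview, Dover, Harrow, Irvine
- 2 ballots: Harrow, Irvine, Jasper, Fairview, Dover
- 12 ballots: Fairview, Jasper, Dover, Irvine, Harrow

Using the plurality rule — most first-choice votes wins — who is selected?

First-place vote totals:
  Jasper: 5
  Fairview: 12
  Irvine: 0
  Harrow: 2
  Dover: 9
Fairview has the most first-place votes.

Fairview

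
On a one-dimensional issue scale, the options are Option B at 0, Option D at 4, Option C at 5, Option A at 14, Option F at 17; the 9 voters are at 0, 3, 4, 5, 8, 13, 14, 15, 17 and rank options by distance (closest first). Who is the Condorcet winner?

With single-peaked preferences on a line, the Condorcet winner is the candidate closest to the median voter.
The median voter (position 8) is closest to Option C at 5.
Check: Option C vs Option F — voters closer to Option C: 5 of 9.

Option C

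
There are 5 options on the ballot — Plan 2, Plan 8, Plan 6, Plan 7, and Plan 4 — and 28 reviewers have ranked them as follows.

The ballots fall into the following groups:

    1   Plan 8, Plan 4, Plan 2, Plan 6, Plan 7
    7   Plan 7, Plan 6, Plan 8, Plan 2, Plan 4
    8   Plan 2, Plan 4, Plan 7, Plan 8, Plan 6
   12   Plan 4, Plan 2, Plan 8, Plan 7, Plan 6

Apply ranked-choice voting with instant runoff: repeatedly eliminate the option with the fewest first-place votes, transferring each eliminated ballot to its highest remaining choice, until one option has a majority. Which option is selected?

Round 1: Plan 4 12, Plan 2 8, Plan 7 7, Plan 8 1, Plan 6 0. Plan 6 has the fewest and is eliminated.
Round 2: Plan 4 12, Plan 2 8, Plan 7 7, Plan 8 1. Plan 8 has the fewest and is eliminated.
Round 3: Plan 4 13, Plan 2 8, Plan 7 7. Plan 7 has the fewest and is eliminated.
Round 4: Plan 2 15, Plan 4 13. Plan 2 has a majority.

Plan 2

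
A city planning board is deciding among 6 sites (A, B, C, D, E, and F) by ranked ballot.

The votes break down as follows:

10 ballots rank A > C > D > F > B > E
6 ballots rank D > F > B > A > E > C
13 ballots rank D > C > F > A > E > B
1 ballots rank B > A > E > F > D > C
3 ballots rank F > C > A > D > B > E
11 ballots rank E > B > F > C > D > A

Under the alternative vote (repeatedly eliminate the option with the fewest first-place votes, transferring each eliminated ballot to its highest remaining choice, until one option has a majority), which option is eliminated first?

Round 1: D 19, E 11, A 10, F 3, B 1, C 0. C has the fewest and is eliminated.
Round 2: D 19, E 11, A 10, F 3, B 1. B has the fewest and is eliminated.
Round 3: D 19, A 11, E 11, F 3. F has the fewest and is eliminated.
Round 4: D 19, A 14, E 11. E has the fewest and is eliminated.
Round 5: D 30, A 14. D has a majority.

C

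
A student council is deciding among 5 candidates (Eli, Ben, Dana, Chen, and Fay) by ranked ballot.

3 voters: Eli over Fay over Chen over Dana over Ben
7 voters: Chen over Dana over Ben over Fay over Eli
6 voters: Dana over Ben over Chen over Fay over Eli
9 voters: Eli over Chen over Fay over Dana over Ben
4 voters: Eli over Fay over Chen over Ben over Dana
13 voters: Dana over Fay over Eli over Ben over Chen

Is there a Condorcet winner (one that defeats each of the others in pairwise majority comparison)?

Head-to-head results (42 voters total):
Eli vs Ben: Eli wins 29–13.
Eli vs Dana: Dana wins 26–16.
Eli vs Chen: Eli wins 29–13.
Eli vs Fay: Fay wins 26–16.
Ben vs Dana: Dana wins 38–4.
Ben vs Chen: Chen wins 23–19.
Ben vs Fay: Fay wins 29–13.
Dana vs Chen: Chen wins 23–19.
Dana vs Fay: Dana wins 26–16.
Chen vs Fay: Chen wins 22–20.
No candidate beats all others: Eli beats Chen beats Dana beats Eli, a majority cycle.

No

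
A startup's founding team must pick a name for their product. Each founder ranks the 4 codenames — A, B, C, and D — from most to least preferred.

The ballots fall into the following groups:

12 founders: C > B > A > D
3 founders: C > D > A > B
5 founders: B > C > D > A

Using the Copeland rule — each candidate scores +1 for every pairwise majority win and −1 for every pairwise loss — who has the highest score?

C

Pairwise results:
  A vs B: B wins 17–3.
  A vs C: C wins 20–0.
  A vs D: A wins 12–8.
  B vs C: C wins 15–5.
  B vs D: B wins 17–3.
  C vs D: C wins 20–0.
Copeland scores (wins − losses):
  A: 1 − 2 = -1
  B: 2 − 1 = 1
  C: 3 − 0 = 3
  D: 0 − 3 = -3
C has the best Copeland score.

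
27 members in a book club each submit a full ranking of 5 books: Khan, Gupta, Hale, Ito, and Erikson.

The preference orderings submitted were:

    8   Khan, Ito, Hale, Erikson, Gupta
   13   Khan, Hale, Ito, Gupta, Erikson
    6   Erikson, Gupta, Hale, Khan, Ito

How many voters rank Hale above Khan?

Ballots ranking Hale above Khan: 6.
Ballots ranking Khan above Hale: 8+13 = 21.
So 6 of 27 voters prefer Hale to Khan.

6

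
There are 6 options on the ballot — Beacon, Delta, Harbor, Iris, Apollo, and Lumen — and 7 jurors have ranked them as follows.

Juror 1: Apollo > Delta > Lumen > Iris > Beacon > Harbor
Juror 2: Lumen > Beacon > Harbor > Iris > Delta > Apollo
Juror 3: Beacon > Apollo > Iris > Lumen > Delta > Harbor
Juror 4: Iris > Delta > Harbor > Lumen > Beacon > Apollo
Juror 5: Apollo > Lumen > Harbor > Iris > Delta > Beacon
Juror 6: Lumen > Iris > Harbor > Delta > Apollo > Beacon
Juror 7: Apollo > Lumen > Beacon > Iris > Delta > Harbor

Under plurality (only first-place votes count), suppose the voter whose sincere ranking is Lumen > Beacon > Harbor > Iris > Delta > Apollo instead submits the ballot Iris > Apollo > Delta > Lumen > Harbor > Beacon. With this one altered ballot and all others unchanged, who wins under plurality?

Apollo

First-place totals with the altered ballot: Beacon 1, Delta 0, Harbor 0, Iris 2, Apollo 3, Lumen 1.
The winner is unchanged: still Apollo.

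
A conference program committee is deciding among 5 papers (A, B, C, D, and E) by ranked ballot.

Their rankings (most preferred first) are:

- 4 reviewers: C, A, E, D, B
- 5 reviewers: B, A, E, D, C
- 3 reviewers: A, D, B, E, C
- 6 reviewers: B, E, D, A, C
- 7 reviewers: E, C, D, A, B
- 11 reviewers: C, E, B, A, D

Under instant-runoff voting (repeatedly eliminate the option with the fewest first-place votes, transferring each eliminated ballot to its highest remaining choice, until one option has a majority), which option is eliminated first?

D

Round 1: C 15, B 11, E 7, A 3, D 0. D has the fewest and is eliminated.
Round 2: C 15, B 11, E 7, A 3. A has the fewest and is eliminated.
Round 3: C 15, B 14, E 7. E has the fewest and is eliminated.
Round 4: C 22, B 14. C has a majority.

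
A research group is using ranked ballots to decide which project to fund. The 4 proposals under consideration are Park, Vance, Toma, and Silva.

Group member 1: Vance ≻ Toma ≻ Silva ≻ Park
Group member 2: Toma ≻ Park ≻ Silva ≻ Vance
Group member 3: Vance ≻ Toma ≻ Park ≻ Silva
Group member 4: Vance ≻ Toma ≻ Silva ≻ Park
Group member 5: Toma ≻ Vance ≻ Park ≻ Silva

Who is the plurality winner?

First-place vote totals:
  Park: 0
  Vance: 3
  Toma: 2
  Silva: 0
Vance has the most first-place votes.

Vance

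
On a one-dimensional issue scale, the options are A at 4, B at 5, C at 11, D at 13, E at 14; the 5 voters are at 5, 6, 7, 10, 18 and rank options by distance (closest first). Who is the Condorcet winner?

B

With single-peaked preferences on a line, the Condorcet winner is the candidate closest to the median voter.
The median voter (position 7) is closest to B at 5.
Check: B vs D — voters closer to B: 3 of 5.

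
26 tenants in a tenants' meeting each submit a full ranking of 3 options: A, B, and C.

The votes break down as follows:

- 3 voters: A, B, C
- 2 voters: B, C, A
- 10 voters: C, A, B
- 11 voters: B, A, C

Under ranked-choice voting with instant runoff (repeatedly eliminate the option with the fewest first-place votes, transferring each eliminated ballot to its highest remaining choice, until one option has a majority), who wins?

Round 1: B 13, C 10, A 3. A has the fewest and is eliminated.
Round 2: B 16, C 10. B has a majority.

B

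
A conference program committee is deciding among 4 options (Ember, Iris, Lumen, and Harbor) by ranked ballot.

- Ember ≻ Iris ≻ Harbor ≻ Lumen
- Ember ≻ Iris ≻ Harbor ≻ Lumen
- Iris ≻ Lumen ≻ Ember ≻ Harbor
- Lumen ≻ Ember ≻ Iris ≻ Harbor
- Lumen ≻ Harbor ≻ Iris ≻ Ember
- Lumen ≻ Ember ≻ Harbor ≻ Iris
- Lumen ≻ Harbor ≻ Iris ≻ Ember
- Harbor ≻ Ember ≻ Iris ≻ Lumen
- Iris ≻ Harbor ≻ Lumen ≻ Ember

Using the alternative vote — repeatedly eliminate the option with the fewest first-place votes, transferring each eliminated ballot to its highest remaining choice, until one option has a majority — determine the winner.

Lumen

Round 1: Lumen 4, Ember 2, Iris 2, Harbor 1. Harbor has the fewest and is eliminated.
Round 2: Lumen 4, Ember 3, Iris 2. Iris has the fewest and is eliminated.
Round 3: Lumen 6, Ember 3. Lumen has a majority.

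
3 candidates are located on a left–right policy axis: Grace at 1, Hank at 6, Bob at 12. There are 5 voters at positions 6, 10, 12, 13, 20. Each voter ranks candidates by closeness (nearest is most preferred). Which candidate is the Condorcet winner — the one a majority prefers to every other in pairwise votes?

Bob

With single-peaked preferences on a line, the Condorcet winner is the candidate closest to the median voter.
The median voter (position 12) is closest to Bob at 12.
Check: Bob vs Grace — voters closer to Bob: 4 of 5.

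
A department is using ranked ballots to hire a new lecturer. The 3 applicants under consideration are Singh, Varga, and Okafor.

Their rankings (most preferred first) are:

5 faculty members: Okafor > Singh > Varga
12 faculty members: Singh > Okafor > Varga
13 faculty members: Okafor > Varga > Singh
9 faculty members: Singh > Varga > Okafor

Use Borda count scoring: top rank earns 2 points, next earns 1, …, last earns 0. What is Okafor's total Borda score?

Borda scores:
  Singh: 5·1 + 12·2 + 13·0 + 9·2 = 47
  Varga: 5·0 + 12·0 + 13·1 + 9·1 = 22
  Okafor: 5·2 + 12·1 + 13·2 + 9·0 = 48

48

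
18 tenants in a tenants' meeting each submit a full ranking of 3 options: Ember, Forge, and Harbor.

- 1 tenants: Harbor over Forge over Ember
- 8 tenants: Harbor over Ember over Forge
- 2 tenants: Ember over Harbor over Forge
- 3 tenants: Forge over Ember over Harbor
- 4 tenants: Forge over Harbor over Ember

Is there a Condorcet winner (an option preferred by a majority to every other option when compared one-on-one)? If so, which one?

Head-to-head results (18 voters total):
Ember vs Forge: Ember wins 10–8.
Ember vs Harbor: Harbor wins 13–5.
Forge vs Harbor: Harbor wins 11–7.
Harbor beats each rival — Ember (13–5), Forge (11–7) — so Harbor is the Condorcet winner.

Harbor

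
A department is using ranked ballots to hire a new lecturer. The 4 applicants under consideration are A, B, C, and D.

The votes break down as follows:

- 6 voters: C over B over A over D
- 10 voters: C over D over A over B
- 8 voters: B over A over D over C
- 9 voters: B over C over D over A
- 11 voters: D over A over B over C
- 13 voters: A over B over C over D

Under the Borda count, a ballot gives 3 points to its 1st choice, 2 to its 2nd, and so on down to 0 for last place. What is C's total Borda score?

79

Borda scores:
  A: 6·1 + 10·1 + 8·2 + 9·0 + 11·2 + 13·3 = 93
  B: 6·2 + 10·0 + 8·3 + 9·3 + 11·1 + 13·2 = 100
  C: 6·3 + 10·3 + 8·0 + 9·2 + 11·0 + 13·1 = 79
  D: 6·0 + 10·2 + 8·1 + 9·1 + 11·3 + 13·0 = 70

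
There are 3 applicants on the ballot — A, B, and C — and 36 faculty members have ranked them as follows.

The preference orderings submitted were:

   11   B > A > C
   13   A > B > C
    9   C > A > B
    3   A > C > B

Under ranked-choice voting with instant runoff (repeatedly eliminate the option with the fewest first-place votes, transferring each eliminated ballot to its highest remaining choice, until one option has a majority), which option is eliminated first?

Round 1: A 16, B 11, C 9. C has the fewest and is eliminated.
Round 2: A 25, B 11. A has a majority.

C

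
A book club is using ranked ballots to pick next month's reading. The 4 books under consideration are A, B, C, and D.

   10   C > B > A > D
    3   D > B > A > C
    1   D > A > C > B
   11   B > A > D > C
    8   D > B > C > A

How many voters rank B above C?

Ballots ranking B above C: 3+11+8 = 22.
Ballots ranking C above B: 10+1 = 11.
So 22 of 33 voters prefer B to C.

22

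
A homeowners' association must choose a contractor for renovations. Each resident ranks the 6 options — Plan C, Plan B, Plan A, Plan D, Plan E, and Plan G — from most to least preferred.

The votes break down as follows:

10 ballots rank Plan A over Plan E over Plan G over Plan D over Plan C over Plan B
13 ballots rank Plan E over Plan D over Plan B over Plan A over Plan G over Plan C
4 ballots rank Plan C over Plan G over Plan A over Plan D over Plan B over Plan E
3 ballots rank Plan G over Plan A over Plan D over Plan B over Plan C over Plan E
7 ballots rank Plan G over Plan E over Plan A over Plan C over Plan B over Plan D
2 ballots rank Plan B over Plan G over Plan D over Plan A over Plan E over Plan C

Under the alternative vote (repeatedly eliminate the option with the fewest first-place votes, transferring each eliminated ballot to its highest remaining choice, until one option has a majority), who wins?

Plan E

Round 1: Plan E 13, Plan A 10, Plan G 10, Plan C 4, Plan B 2, Plan D 0. Plan D has the fewest and is eliminated.
Round 2: Plan E 13, Plan A 10, Plan G 10, Plan C 4, Plan B 2. Plan B has the fewest and is eliminated.
Round 3: Plan E 13, Plan G 12, Plan A 10, Plan C 4. Plan C has the fewest and is eliminated.
Round 4: Plan G 16, Plan E 13, Plan A 10. Plan A has the fewest and is eliminated.
Round 5: Plan E 23, Plan G 16. Plan E has a majority.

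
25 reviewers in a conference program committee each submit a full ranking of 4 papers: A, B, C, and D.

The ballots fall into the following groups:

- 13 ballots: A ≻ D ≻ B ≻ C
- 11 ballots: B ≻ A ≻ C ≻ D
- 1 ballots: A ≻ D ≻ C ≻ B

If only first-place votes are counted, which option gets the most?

A

First-place vote totals:
  A: 14
  B: 11
  C: 0
  D: 0
A has the most first-place votes.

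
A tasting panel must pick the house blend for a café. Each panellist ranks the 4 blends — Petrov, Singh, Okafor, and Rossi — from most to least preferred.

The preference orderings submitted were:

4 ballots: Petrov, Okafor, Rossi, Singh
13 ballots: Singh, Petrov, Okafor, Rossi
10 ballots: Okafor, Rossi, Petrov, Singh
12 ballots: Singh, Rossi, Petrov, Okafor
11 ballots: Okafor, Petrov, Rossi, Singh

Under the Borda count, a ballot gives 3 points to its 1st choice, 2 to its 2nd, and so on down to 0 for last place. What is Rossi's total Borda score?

59

Borda scores:
  Petrov: 4·3 + 13·2 + 10·1 + 12·1 + 11·2 = 82
  Singh: 4·0 + 13·3 + 10·0 + 12·3 + 11·0 = 75
  Okafor: 4·2 + 13·1 + 10·3 + 12·0 + 11·3 = 84
  Rossi: 4·1 + 13·0 + 10·2 + 12·2 + 11·1 = 59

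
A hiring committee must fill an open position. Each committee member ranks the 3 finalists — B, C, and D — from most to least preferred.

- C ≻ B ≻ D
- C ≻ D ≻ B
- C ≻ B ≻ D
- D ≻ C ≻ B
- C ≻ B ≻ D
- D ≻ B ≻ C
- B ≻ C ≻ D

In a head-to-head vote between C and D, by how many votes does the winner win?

3

Ballots ranking C above D: 5.
Ballots ranking D above C: 2.
C wins 5–2, a margin of 3.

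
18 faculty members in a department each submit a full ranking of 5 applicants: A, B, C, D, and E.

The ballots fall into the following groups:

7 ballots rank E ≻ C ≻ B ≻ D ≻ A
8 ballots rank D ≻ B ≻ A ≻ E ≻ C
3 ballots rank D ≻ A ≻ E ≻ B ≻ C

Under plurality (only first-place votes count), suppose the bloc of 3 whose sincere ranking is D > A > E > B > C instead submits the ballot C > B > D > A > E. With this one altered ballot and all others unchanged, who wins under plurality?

D

First-place totals with the altered ballot: A 0, B 0, C 3, D 8, E 7.
The winner is unchanged: still D.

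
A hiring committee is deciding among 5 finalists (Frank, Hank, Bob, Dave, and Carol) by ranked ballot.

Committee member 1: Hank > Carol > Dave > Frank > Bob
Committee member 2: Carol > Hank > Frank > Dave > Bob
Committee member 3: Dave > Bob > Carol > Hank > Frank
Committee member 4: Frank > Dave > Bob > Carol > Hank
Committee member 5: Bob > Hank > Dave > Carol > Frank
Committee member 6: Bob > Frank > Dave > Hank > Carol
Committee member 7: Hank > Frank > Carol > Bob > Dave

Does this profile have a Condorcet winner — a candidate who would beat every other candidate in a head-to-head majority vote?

No

Head-to-head results (7 voters total):
Frank vs Hank: Hank wins 5–2.
Frank vs Bob: Frank wins 4–3.
Frank vs Dave: Frank wins 4–3.
Frank vs Carol: Carol wins 4–3.
Hank vs Bob: Bob wins 4–3.
Hank vs Dave: Hank wins 4–3.
Hank vs Carol: Hank wins 4–3.
Bob vs Dave: Dave wins 4–3.
Bob vs Carol: Bob wins 4–3.
Dave vs Carol: Dave wins 4–3.
No candidate beats all others: Frank beats Bob beats Hank beats Frank, a majority cycle.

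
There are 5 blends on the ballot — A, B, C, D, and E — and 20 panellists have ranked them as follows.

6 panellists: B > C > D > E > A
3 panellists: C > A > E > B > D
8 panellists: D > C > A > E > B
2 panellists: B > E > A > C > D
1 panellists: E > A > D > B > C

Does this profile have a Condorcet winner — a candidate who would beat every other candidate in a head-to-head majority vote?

Yes

Head-to-head results (20 voters total):
A vs B: A wins 12–8.
A vs C: C wins 17–3.
A vs D: D wins 14–6.
A vs E: A wins 11–9.
B vs C: C wins 11–9.
B vs D: B wins 11–9.
B vs E: E wins 12–8.
C vs D: C wins 11–9.
C vs E: C wins 17–3.
D vs E: D wins 14–6.
C beats each rival — A (17–3), B (11–9), D (11–9), E (17–3) — so C is the Condorcet winner.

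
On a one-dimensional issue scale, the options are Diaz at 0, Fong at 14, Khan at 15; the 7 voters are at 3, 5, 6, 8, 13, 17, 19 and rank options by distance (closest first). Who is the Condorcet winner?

Fong

With single-peaked preferences on a line, the Condorcet winner is the candidate closest to the median voter.
The median voter (position 8) is closest to Fong at 14.
Check: Fong vs Khan — voters closer to Fong: 5 of 7.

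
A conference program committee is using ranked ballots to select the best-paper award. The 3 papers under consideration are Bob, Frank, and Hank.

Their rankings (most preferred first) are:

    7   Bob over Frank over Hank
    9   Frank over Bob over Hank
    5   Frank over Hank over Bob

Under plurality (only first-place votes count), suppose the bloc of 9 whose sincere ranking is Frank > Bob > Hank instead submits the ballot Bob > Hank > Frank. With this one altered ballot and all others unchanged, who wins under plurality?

First-place totals with the altered ballot: Bob 16, Frank 5, Hank 0.
The switch changes the winner from Frank to Bob.

Bob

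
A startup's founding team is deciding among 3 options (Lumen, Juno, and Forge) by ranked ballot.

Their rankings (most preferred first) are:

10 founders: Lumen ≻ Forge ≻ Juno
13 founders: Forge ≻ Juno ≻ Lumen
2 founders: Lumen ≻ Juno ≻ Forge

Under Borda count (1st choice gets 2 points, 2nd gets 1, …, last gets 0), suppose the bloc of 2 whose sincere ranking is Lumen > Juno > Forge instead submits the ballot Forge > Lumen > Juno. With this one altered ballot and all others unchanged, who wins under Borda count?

Forge

Borda totals with the altered ballot: Lumen 22, Juno 13, Forge 40.
The winner is unchanged: still Forge.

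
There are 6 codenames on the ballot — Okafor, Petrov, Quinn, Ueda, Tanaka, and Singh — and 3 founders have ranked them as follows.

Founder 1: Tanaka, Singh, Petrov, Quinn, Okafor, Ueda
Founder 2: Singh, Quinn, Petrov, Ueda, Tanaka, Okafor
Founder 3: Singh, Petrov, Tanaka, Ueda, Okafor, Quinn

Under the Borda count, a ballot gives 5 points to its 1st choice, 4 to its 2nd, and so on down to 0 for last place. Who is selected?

Borda scores:
  Okafor: 1 + 0 + 1 = 2
  Petrov: 3 + 3 + 4 = 10
  Quinn: 2 + 4 + 0 = 6
  Ueda: 0 + 2 + 2 = 4
  Tanaka: 5 + 1 + 3 = 9
  Singh: 4 + 5 + 5 = 14
Singh has the highest total.

Singh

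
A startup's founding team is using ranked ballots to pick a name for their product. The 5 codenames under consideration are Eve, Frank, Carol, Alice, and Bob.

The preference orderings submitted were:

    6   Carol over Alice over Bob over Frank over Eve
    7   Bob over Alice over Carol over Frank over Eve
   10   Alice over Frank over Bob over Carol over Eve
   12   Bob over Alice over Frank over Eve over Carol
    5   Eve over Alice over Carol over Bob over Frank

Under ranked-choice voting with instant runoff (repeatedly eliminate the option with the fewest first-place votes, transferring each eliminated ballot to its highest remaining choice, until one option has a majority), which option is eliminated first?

Round 1: Bob 19, Alice 10, Carol 6, Eve 5, Frank 0. Frank has the fewest and is eliminated.
Round 2: Bob 19, Alice 10, Carol 6, Eve 5. Eve has the fewest and is eliminated.
Round 3: Bob 19, Alice 15, Carol 6. Carol has the fewest and is eliminated.
Round 4: Alice 21, Bob 19. Alice has a majority.

Frank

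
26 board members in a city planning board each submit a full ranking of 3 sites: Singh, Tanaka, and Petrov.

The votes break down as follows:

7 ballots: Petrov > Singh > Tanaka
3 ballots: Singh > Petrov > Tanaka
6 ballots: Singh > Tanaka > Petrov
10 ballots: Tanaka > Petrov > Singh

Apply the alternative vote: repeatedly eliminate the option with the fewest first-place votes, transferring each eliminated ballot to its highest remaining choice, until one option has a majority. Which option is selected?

Singh

Round 1: Tanaka 10, Singh 9, Petrov 7. Petrov has the fewest and is eliminated.
Round 2: Singh 16, Tanaka 10. Singh has a majority.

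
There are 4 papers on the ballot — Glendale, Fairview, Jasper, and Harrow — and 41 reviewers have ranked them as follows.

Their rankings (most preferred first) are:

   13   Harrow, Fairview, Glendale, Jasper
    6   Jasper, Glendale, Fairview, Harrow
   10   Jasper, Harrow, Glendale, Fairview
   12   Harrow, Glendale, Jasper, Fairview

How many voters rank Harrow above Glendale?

Ballots ranking Harrow above Glendale: 13+10+12 = 35.
Ballots ranking Glendale above Harrow: 6.
So 35 of 41 voters prefer Harrow to Glendale.

35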